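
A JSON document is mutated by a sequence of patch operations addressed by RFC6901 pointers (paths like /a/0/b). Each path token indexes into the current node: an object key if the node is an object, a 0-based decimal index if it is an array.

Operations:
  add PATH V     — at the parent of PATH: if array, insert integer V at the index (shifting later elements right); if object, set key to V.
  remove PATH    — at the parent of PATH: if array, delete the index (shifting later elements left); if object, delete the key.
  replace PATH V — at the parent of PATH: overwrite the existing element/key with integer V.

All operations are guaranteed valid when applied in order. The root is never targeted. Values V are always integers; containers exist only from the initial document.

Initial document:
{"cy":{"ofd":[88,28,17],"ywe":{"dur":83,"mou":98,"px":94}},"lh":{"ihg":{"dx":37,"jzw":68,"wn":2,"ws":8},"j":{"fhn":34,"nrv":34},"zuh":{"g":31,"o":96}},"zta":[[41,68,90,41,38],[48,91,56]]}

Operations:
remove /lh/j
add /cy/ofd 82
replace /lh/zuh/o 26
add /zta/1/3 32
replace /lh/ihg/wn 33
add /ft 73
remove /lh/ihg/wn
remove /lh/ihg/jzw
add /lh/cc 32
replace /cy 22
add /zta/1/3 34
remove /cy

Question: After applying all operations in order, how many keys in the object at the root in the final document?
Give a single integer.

Answer: 3

Derivation:
After op 1 (remove /lh/j): {"cy":{"ofd":[88,28,17],"ywe":{"dur":83,"mou":98,"px":94}},"lh":{"ihg":{"dx":37,"jzw":68,"wn":2,"ws":8},"zuh":{"g":31,"o":96}},"zta":[[41,68,90,41,38],[48,91,56]]}
After op 2 (add /cy/ofd 82): {"cy":{"ofd":82,"ywe":{"dur":83,"mou":98,"px":94}},"lh":{"ihg":{"dx":37,"jzw":68,"wn":2,"ws":8},"zuh":{"g":31,"o":96}},"zta":[[41,68,90,41,38],[48,91,56]]}
After op 3 (replace /lh/zuh/o 26): {"cy":{"ofd":82,"ywe":{"dur":83,"mou":98,"px":94}},"lh":{"ihg":{"dx":37,"jzw":68,"wn":2,"ws":8},"zuh":{"g":31,"o":26}},"zta":[[41,68,90,41,38],[48,91,56]]}
After op 4 (add /zta/1/3 32): {"cy":{"ofd":82,"ywe":{"dur":83,"mou":98,"px":94}},"lh":{"ihg":{"dx":37,"jzw":68,"wn":2,"ws":8},"zuh":{"g":31,"o":26}},"zta":[[41,68,90,41,38],[48,91,56,32]]}
After op 5 (replace /lh/ihg/wn 33): {"cy":{"ofd":82,"ywe":{"dur":83,"mou":98,"px":94}},"lh":{"ihg":{"dx":37,"jzw":68,"wn":33,"ws":8},"zuh":{"g":31,"o":26}},"zta":[[41,68,90,41,38],[48,91,56,32]]}
After op 6 (add /ft 73): {"cy":{"ofd":82,"ywe":{"dur":83,"mou":98,"px":94}},"ft":73,"lh":{"ihg":{"dx":37,"jzw":68,"wn":33,"ws":8},"zuh":{"g":31,"o":26}},"zta":[[41,68,90,41,38],[48,91,56,32]]}
After op 7 (remove /lh/ihg/wn): {"cy":{"ofd":82,"ywe":{"dur":83,"mou":98,"px":94}},"ft":73,"lh":{"ihg":{"dx":37,"jzw":68,"ws":8},"zuh":{"g":31,"o":26}},"zta":[[41,68,90,41,38],[48,91,56,32]]}
After op 8 (remove /lh/ihg/jzw): {"cy":{"ofd":82,"ywe":{"dur":83,"mou":98,"px":94}},"ft":73,"lh":{"ihg":{"dx":37,"ws":8},"zuh":{"g":31,"o":26}},"zta":[[41,68,90,41,38],[48,91,56,32]]}
After op 9 (add /lh/cc 32): {"cy":{"ofd":82,"ywe":{"dur":83,"mou":98,"px":94}},"ft":73,"lh":{"cc":32,"ihg":{"dx":37,"ws":8},"zuh":{"g":31,"o":26}},"zta":[[41,68,90,41,38],[48,91,56,32]]}
After op 10 (replace /cy 22): {"cy":22,"ft":73,"lh":{"cc":32,"ihg":{"dx":37,"ws":8},"zuh":{"g":31,"o":26}},"zta":[[41,68,90,41,38],[48,91,56,32]]}
After op 11 (add /zta/1/3 34): {"cy":22,"ft":73,"lh":{"cc":32,"ihg":{"dx":37,"ws":8},"zuh":{"g":31,"o":26}},"zta":[[41,68,90,41,38],[48,91,56,34,32]]}
After op 12 (remove /cy): {"ft":73,"lh":{"cc":32,"ihg":{"dx":37,"ws":8},"zuh":{"g":31,"o":26}},"zta":[[41,68,90,41,38],[48,91,56,34,32]]}
Size at the root: 3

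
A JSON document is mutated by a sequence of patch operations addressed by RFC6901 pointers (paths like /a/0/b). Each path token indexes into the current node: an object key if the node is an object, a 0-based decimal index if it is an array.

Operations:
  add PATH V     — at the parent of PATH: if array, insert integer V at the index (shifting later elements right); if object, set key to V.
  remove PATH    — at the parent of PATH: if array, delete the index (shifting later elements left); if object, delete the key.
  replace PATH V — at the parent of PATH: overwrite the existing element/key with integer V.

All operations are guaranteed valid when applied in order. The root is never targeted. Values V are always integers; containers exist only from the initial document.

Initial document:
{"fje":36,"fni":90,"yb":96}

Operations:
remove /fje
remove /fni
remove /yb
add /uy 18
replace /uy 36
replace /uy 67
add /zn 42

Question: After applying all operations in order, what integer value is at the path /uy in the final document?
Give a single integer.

Answer: 67

Derivation:
After op 1 (remove /fje): {"fni":90,"yb":96}
After op 2 (remove /fni): {"yb":96}
After op 3 (remove /yb): {}
After op 4 (add /uy 18): {"uy":18}
After op 5 (replace /uy 36): {"uy":36}
After op 6 (replace /uy 67): {"uy":67}
After op 7 (add /zn 42): {"uy":67,"zn":42}
Value at /uy: 67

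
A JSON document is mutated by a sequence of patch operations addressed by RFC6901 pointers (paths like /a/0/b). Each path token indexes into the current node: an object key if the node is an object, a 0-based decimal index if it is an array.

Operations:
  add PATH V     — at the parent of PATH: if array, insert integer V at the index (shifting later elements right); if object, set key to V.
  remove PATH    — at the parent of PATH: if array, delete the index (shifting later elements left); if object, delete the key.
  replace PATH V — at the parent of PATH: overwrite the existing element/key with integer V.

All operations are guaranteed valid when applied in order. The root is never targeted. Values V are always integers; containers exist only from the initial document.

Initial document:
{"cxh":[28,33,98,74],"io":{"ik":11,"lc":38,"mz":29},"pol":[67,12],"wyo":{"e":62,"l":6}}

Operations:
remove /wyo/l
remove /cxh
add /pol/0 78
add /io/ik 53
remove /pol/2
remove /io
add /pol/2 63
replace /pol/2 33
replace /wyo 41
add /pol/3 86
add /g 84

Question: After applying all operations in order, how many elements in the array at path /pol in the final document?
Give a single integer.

Answer: 4

Derivation:
After op 1 (remove /wyo/l): {"cxh":[28,33,98,74],"io":{"ik":11,"lc":38,"mz":29},"pol":[67,12],"wyo":{"e":62}}
After op 2 (remove /cxh): {"io":{"ik":11,"lc":38,"mz":29},"pol":[67,12],"wyo":{"e":62}}
After op 3 (add /pol/0 78): {"io":{"ik":11,"lc":38,"mz":29},"pol":[78,67,12],"wyo":{"e":62}}
After op 4 (add /io/ik 53): {"io":{"ik":53,"lc":38,"mz":29},"pol":[78,67,12],"wyo":{"e":62}}
After op 5 (remove /pol/2): {"io":{"ik":53,"lc":38,"mz":29},"pol":[78,67],"wyo":{"e":62}}
After op 6 (remove /io): {"pol":[78,67],"wyo":{"e":62}}
After op 7 (add /pol/2 63): {"pol":[78,67,63],"wyo":{"e":62}}
After op 8 (replace /pol/2 33): {"pol":[78,67,33],"wyo":{"e":62}}
After op 9 (replace /wyo 41): {"pol":[78,67,33],"wyo":41}
After op 10 (add /pol/3 86): {"pol":[78,67,33,86],"wyo":41}
After op 11 (add /g 84): {"g":84,"pol":[78,67,33,86],"wyo":41}
Size at path /pol: 4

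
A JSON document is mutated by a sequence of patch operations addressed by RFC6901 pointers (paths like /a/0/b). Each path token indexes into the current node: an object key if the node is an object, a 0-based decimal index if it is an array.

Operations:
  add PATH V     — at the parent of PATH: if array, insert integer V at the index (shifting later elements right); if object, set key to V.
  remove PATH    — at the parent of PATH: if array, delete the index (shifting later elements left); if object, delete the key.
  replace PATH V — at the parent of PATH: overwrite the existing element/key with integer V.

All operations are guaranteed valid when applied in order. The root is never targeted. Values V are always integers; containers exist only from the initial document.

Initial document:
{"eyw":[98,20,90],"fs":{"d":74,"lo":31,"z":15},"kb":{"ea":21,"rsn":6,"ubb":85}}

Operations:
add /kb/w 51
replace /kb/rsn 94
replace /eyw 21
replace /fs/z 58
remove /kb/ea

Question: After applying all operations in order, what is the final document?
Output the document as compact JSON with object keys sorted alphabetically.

After op 1 (add /kb/w 51): {"eyw":[98,20,90],"fs":{"d":74,"lo":31,"z":15},"kb":{"ea":21,"rsn":6,"ubb":85,"w":51}}
After op 2 (replace /kb/rsn 94): {"eyw":[98,20,90],"fs":{"d":74,"lo":31,"z":15},"kb":{"ea":21,"rsn":94,"ubb":85,"w":51}}
After op 3 (replace /eyw 21): {"eyw":21,"fs":{"d":74,"lo":31,"z":15},"kb":{"ea":21,"rsn":94,"ubb":85,"w":51}}
After op 4 (replace /fs/z 58): {"eyw":21,"fs":{"d":74,"lo":31,"z":58},"kb":{"ea":21,"rsn":94,"ubb":85,"w":51}}
After op 5 (remove /kb/ea): {"eyw":21,"fs":{"d":74,"lo":31,"z":58},"kb":{"rsn":94,"ubb":85,"w":51}}

Answer: {"eyw":21,"fs":{"d":74,"lo":31,"z":58},"kb":{"rsn":94,"ubb":85,"w":51}}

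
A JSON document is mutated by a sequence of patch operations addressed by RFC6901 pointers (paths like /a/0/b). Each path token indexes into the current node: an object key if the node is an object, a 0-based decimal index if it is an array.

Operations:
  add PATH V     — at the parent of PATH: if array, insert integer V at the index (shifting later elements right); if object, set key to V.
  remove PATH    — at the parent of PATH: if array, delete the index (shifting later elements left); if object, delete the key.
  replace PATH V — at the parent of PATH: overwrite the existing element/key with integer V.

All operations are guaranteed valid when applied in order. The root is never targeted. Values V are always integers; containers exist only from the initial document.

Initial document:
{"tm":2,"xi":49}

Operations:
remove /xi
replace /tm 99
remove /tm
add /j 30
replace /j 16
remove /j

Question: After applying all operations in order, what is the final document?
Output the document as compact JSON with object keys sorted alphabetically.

After op 1 (remove /xi): {"tm":2}
After op 2 (replace /tm 99): {"tm":99}
After op 3 (remove /tm): {}
After op 4 (add /j 30): {"j":30}
After op 5 (replace /j 16): {"j":16}
After op 6 (remove /j): {}

Answer: {}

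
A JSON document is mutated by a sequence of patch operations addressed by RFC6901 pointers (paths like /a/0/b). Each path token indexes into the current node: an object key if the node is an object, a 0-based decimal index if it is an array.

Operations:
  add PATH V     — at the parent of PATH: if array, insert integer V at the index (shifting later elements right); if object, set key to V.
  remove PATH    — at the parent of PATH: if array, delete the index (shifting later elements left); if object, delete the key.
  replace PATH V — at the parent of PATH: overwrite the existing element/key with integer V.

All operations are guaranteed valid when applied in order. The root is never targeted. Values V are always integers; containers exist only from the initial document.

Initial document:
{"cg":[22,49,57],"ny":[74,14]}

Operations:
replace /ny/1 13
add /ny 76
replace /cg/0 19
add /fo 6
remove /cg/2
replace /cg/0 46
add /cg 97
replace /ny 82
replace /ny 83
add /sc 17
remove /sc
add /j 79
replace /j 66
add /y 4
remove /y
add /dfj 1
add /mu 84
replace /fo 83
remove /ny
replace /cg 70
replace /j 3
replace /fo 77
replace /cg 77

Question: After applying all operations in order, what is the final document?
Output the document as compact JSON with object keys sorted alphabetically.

Answer: {"cg":77,"dfj":1,"fo":77,"j":3,"mu":84}

Derivation:
After op 1 (replace /ny/1 13): {"cg":[22,49,57],"ny":[74,13]}
After op 2 (add /ny 76): {"cg":[22,49,57],"ny":76}
After op 3 (replace /cg/0 19): {"cg":[19,49,57],"ny":76}
After op 4 (add /fo 6): {"cg":[19,49,57],"fo":6,"ny":76}
After op 5 (remove /cg/2): {"cg":[19,49],"fo":6,"ny":76}
After op 6 (replace /cg/0 46): {"cg":[46,49],"fo":6,"ny":76}
After op 7 (add /cg 97): {"cg":97,"fo":6,"ny":76}
After op 8 (replace /ny 82): {"cg":97,"fo":6,"ny":82}
After op 9 (replace /ny 83): {"cg":97,"fo":6,"ny":83}
After op 10 (add /sc 17): {"cg":97,"fo":6,"ny":83,"sc":17}
After op 11 (remove /sc): {"cg":97,"fo":6,"ny":83}
After op 12 (add /j 79): {"cg":97,"fo":6,"j":79,"ny":83}
After op 13 (replace /j 66): {"cg":97,"fo":6,"j":66,"ny":83}
After op 14 (add /y 4): {"cg":97,"fo":6,"j":66,"ny":83,"y":4}
After op 15 (remove /y): {"cg":97,"fo":6,"j":66,"ny":83}
After op 16 (add /dfj 1): {"cg":97,"dfj":1,"fo":6,"j":66,"ny":83}
After op 17 (add /mu 84): {"cg":97,"dfj":1,"fo":6,"j":66,"mu":84,"ny":83}
After op 18 (replace /fo 83): {"cg":97,"dfj":1,"fo":83,"j":66,"mu":84,"ny":83}
After op 19 (remove /ny): {"cg":97,"dfj":1,"fo":83,"j":66,"mu":84}
After op 20 (replace /cg 70): {"cg":70,"dfj":1,"fo":83,"j":66,"mu":84}
After op 21 (replace /j 3): {"cg":70,"dfj":1,"fo":83,"j":3,"mu":84}
After op 22 (replace /fo 77): {"cg":70,"dfj":1,"fo":77,"j":3,"mu":84}
After op 23 (replace /cg 77): {"cg":77,"dfj":1,"fo":77,"j":3,"mu":84}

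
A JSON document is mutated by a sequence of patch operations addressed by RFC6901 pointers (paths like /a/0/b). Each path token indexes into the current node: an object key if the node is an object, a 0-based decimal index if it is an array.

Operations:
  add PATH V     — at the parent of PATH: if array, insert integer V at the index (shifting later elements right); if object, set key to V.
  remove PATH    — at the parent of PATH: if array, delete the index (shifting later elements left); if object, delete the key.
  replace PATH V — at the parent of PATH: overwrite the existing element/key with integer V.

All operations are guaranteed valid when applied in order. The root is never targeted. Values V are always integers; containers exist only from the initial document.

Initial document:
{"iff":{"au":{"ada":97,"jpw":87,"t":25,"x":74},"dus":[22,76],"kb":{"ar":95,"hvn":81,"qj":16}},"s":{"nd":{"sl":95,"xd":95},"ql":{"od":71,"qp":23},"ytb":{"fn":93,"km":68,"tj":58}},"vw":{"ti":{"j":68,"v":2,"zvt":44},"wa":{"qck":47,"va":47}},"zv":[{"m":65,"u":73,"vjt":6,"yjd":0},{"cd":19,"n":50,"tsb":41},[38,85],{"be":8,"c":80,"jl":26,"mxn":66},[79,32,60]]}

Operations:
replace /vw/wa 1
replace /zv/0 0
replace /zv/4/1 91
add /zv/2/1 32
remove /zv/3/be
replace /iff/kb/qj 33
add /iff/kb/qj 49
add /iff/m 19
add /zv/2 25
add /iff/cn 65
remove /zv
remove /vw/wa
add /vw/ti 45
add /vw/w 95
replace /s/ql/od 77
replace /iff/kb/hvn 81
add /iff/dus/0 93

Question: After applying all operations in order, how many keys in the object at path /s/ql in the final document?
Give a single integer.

Answer: 2

Derivation:
After op 1 (replace /vw/wa 1): {"iff":{"au":{"ada":97,"jpw":87,"t":25,"x":74},"dus":[22,76],"kb":{"ar":95,"hvn":81,"qj":16}},"s":{"nd":{"sl":95,"xd":95},"ql":{"od":71,"qp":23},"ytb":{"fn":93,"km":68,"tj":58}},"vw":{"ti":{"j":68,"v":2,"zvt":44},"wa":1},"zv":[{"m":65,"u":73,"vjt":6,"yjd":0},{"cd":19,"n":50,"tsb":41},[38,85],{"be":8,"c":80,"jl":26,"mxn":66},[79,32,60]]}
After op 2 (replace /zv/0 0): {"iff":{"au":{"ada":97,"jpw":87,"t":25,"x":74},"dus":[22,76],"kb":{"ar":95,"hvn":81,"qj":16}},"s":{"nd":{"sl":95,"xd":95},"ql":{"od":71,"qp":23},"ytb":{"fn":93,"km":68,"tj":58}},"vw":{"ti":{"j":68,"v":2,"zvt":44},"wa":1},"zv":[0,{"cd":19,"n":50,"tsb":41},[38,85],{"be":8,"c":80,"jl":26,"mxn":66},[79,32,60]]}
After op 3 (replace /zv/4/1 91): {"iff":{"au":{"ada":97,"jpw":87,"t":25,"x":74},"dus":[22,76],"kb":{"ar":95,"hvn":81,"qj":16}},"s":{"nd":{"sl":95,"xd":95},"ql":{"od":71,"qp":23},"ytb":{"fn":93,"km":68,"tj":58}},"vw":{"ti":{"j":68,"v":2,"zvt":44},"wa":1},"zv":[0,{"cd":19,"n":50,"tsb":41},[38,85],{"be":8,"c":80,"jl":26,"mxn":66},[79,91,60]]}
After op 4 (add /zv/2/1 32): {"iff":{"au":{"ada":97,"jpw":87,"t":25,"x":74},"dus":[22,76],"kb":{"ar":95,"hvn":81,"qj":16}},"s":{"nd":{"sl":95,"xd":95},"ql":{"od":71,"qp":23},"ytb":{"fn":93,"km":68,"tj":58}},"vw":{"ti":{"j":68,"v":2,"zvt":44},"wa":1},"zv":[0,{"cd":19,"n":50,"tsb":41},[38,32,85],{"be":8,"c":80,"jl":26,"mxn":66},[79,91,60]]}
After op 5 (remove /zv/3/be): {"iff":{"au":{"ada":97,"jpw":87,"t":25,"x":74},"dus":[22,76],"kb":{"ar":95,"hvn":81,"qj":16}},"s":{"nd":{"sl":95,"xd":95},"ql":{"od":71,"qp":23},"ytb":{"fn":93,"km":68,"tj":58}},"vw":{"ti":{"j":68,"v":2,"zvt":44},"wa":1},"zv":[0,{"cd":19,"n":50,"tsb":41},[38,32,85],{"c":80,"jl":26,"mxn":66},[79,91,60]]}
After op 6 (replace /iff/kb/qj 33): {"iff":{"au":{"ada":97,"jpw":87,"t":25,"x":74},"dus":[22,76],"kb":{"ar":95,"hvn":81,"qj":33}},"s":{"nd":{"sl":95,"xd":95},"ql":{"od":71,"qp":23},"ytb":{"fn":93,"km":68,"tj":58}},"vw":{"ti":{"j":68,"v":2,"zvt":44},"wa":1},"zv":[0,{"cd":19,"n":50,"tsb":41},[38,32,85],{"c":80,"jl":26,"mxn":66},[79,91,60]]}
After op 7 (add /iff/kb/qj 49): {"iff":{"au":{"ada":97,"jpw":87,"t":25,"x":74},"dus":[22,76],"kb":{"ar":95,"hvn":81,"qj":49}},"s":{"nd":{"sl":95,"xd":95},"ql":{"od":71,"qp":23},"ytb":{"fn":93,"km":68,"tj":58}},"vw":{"ti":{"j":68,"v":2,"zvt":44},"wa":1},"zv":[0,{"cd":19,"n":50,"tsb":41},[38,32,85],{"c":80,"jl":26,"mxn":66},[79,91,60]]}
After op 8 (add /iff/m 19): {"iff":{"au":{"ada":97,"jpw":87,"t":25,"x":74},"dus":[22,76],"kb":{"ar":95,"hvn":81,"qj":49},"m":19},"s":{"nd":{"sl":95,"xd":95},"ql":{"od":71,"qp":23},"ytb":{"fn":93,"km":68,"tj":58}},"vw":{"ti":{"j":68,"v":2,"zvt":44},"wa":1},"zv":[0,{"cd":19,"n":50,"tsb":41},[38,32,85],{"c":80,"jl":26,"mxn":66},[79,91,60]]}
After op 9 (add /zv/2 25): {"iff":{"au":{"ada":97,"jpw":87,"t":25,"x":74},"dus":[22,76],"kb":{"ar":95,"hvn":81,"qj":49},"m":19},"s":{"nd":{"sl":95,"xd":95},"ql":{"od":71,"qp":23},"ytb":{"fn":93,"km":68,"tj":58}},"vw":{"ti":{"j":68,"v":2,"zvt":44},"wa":1},"zv":[0,{"cd":19,"n":50,"tsb":41},25,[38,32,85],{"c":80,"jl":26,"mxn":66},[79,91,60]]}
After op 10 (add /iff/cn 65): {"iff":{"au":{"ada":97,"jpw":87,"t":25,"x":74},"cn":65,"dus":[22,76],"kb":{"ar":95,"hvn":81,"qj":49},"m":19},"s":{"nd":{"sl":95,"xd":95},"ql":{"od":71,"qp":23},"ytb":{"fn":93,"km":68,"tj":58}},"vw":{"ti":{"j":68,"v":2,"zvt":44},"wa":1},"zv":[0,{"cd":19,"n":50,"tsb":41},25,[38,32,85],{"c":80,"jl":26,"mxn":66},[79,91,60]]}
After op 11 (remove /zv): {"iff":{"au":{"ada":97,"jpw":87,"t":25,"x":74},"cn":65,"dus":[22,76],"kb":{"ar":95,"hvn":81,"qj":49},"m":19},"s":{"nd":{"sl":95,"xd":95},"ql":{"od":71,"qp":23},"ytb":{"fn":93,"km":68,"tj":58}},"vw":{"ti":{"j":68,"v":2,"zvt":44},"wa":1}}
After op 12 (remove /vw/wa): {"iff":{"au":{"ada":97,"jpw":87,"t":25,"x":74},"cn":65,"dus":[22,76],"kb":{"ar":95,"hvn":81,"qj":49},"m":19},"s":{"nd":{"sl":95,"xd":95},"ql":{"od":71,"qp":23},"ytb":{"fn":93,"km":68,"tj":58}},"vw":{"ti":{"j":68,"v":2,"zvt":44}}}
After op 13 (add /vw/ti 45): {"iff":{"au":{"ada":97,"jpw":87,"t":25,"x":74},"cn":65,"dus":[22,76],"kb":{"ar":95,"hvn":81,"qj":49},"m":19},"s":{"nd":{"sl":95,"xd":95},"ql":{"od":71,"qp":23},"ytb":{"fn":93,"km":68,"tj":58}},"vw":{"ti":45}}
After op 14 (add /vw/w 95): {"iff":{"au":{"ada":97,"jpw":87,"t":25,"x":74},"cn":65,"dus":[22,76],"kb":{"ar":95,"hvn":81,"qj":49},"m":19},"s":{"nd":{"sl":95,"xd":95},"ql":{"od":71,"qp":23},"ytb":{"fn":93,"km":68,"tj":58}},"vw":{"ti":45,"w":95}}
After op 15 (replace /s/ql/od 77): {"iff":{"au":{"ada":97,"jpw":87,"t":25,"x":74},"cn":65,"dus":[22,76],"kb":{"ar":95,"hvn":81,"qj":49},"m":19},"s":{"nd":{"sl":95,"xd":95},"ql":{"od":77,"qp":23},"ytb":{"fn":93,"km":68,"tj":58}},"vw":{"ti":45,"w":95}}
After op 16 (replace /iff/kb/hvn 81): {"iff":{"au":{"ada":97,"jpw":87,"t":25,"x":74},"cn":65,"dus":[22,76],"kb":{"ar":95,"hvn":81,"qj":49},"m":19},"s":{"nd":{"sl":95,"xd":95},"ql":{"od":77,"qp":23},"ytb":{"fn":93,"km":68,"tj":58}},"vw":{"ti":45,"w":95}}
After op 17 (add /iff/dus/0 93): {"iff":{"au":{"ada":97,"jpw":87,"t":25,"x":74},"cn":65,"dus":[93,22,76],"kb":{"ar":95,"hvn":81,"qj":49},"m":19},"s":{"nd":{"sl":95,"xd":95},"ql":{"od":77,"qp":23},"ytb":{"fn":93,"km":68,"tj":58}},"vw":{"ti":45,"w":95}}
Size at path /s/ql: 2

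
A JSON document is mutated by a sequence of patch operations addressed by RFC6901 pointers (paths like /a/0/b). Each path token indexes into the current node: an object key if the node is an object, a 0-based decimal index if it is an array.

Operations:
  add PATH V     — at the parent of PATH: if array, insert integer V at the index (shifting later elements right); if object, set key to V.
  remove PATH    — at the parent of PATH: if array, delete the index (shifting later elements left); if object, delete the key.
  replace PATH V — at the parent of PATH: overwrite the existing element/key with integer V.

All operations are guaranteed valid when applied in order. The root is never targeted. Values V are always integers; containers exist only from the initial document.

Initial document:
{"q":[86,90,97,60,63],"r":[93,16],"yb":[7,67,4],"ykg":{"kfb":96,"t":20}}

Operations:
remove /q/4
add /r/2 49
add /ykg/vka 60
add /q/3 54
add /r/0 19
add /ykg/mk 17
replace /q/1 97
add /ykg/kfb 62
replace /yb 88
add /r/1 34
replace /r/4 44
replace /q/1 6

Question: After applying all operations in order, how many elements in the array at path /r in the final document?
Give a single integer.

After op 1 (remove /q/4): {"q":[86,90,97,60],"r":[93,16],"yb":[7,67,4],"ykg":{"kfb":96,"t":20}}
After op 2 (add /r/2 49): {"q":[86,90,97,60],"r":[93,16,49],"yb":[7,67,4],"ykg":{"kfb":96,"t":20}}
After op 3 (add /ykg/vka 60): {"q":[86,90,97,60],"r":[93,16,49],"yb":[7,67,4],"ykg":{"kfb":96,"t":20,"vka":60}}
After op 4 (add /q/3 54): {"q":[86,90,97,54,60],"r":[93,16,49],"yb":[7,67,4],"ykg":{"kfb":96,"t":20,"vka":60}}
After op 5 (add /r/0 19): {"q":[86,90,97,54,60],"r":[19,93,16,49],"yb":[7,67,4],"ykg":{"kfb":96,"t":20,"vka":60}}
After op 6 (add /ykg/mk 17): {"q":[86,90,97,54,60],"r":[19,93,16,49],"yb":[7,67,4],"ykg":{"kfb":96,"mk":17,"t":20,"vka":60}}
After op 7 (replace /q/1 97): {"q":[86,97,97,54,60],"r":[19,93,16,49],"yb":[7,67,4],"ykg":{"kfb":96,"mk":17,"t":20,"vka":60}}
After op 8 (add /ykg/kfb 62): {"q":[86,97,97,54,60],"r":[19,93,16,49],"yb":[7,67,4],"ykg":{"kfb":62,"mk":17,"t":20,"vka":60}}
After op 9 (replace /yb 88): {"q":[86,97,97,54,60],"r":[19,93,16,49],"yb":88,"ykg":{"kfb":62,"mk":17,"t":20,"vka":60}}
After op 10 (add /r/1 34): {"q":[86,97,97,54,60],"r":[19,34,93,16,49],"yb":88,"ykg":{"kfb":62,"mk":17,"t":20,"vka":60}}
After op 11 (replace /r/4 44): {"q":[86,97,97,54,60],"r":[19,34,93,16,44],"yb":88,"ykg":{"kfb":62,"mk":17,"t":20,"vka":60}}
After op 12 (replace /q/1 6): {"q":[86,6,97,54,60],"r":[19,34,93,16,44],"yb":88,"ykg":{"kfb":62,"mk":17,"t":20,"vka":60}}
Size at path /r: 5

Answer: 5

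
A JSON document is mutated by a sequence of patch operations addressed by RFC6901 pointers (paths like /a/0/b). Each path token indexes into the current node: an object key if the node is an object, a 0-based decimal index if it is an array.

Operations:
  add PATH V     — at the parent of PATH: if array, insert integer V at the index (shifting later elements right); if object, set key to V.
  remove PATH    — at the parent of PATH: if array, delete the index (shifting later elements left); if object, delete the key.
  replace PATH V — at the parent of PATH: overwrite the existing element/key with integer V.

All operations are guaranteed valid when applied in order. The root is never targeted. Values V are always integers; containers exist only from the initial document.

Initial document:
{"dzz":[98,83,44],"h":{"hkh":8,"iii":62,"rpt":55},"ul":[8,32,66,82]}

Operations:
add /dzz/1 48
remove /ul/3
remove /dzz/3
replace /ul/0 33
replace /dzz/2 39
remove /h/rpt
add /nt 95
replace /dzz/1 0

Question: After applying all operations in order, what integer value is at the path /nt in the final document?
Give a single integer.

After op 1 (add /dzz/1 48): {"dzz":[98,48,83,44],"h":{"hkh":8,"iii":62,"rpt":55},"ul":[8,32,66,82]}
After op 2 (remove /ul/3): {"dzz":[98,48,83,44],"h":{"hkh":8,"iii":62,"rpt":55},"ul":[8,32,66]}
After op 3 (remove /dzz/3): {"dzz":[98,48,83],"h":{"hkh":8,"iii":62,"rpt":55},"ul":[8,32,66]}
After op 4 (replace /ul/0 33): {"dzz":[98,48,83],"h":{"hkh":8,"iii":62,"rpt":55},"ul":[33,32,66]}
After op 5 (replace /dzz/2 39): {"dzz":[98,48,39],"h":{"hkh":8,"iii":62,"rpt":55},"ul":[33,32,66]}
After op 6 (remove /h/rpt): {"dzz":[98,48,39],"h":{"hkh":8,"iii":62},"ul":[33,32,66]}
After op 7 (add /nt 95): {"dzz":[98,48,39],"h":{"hkh":8,"iii":62},"nt":95,"ul":[33,32,66]}
After op 8 (replace /dzz/1 0): {"dzz":[98,0,39],"h":{"hkh":8,"iii":62},"nt":95,"ul":[33,32,66]}
Value at /nt: 95

Answer: 95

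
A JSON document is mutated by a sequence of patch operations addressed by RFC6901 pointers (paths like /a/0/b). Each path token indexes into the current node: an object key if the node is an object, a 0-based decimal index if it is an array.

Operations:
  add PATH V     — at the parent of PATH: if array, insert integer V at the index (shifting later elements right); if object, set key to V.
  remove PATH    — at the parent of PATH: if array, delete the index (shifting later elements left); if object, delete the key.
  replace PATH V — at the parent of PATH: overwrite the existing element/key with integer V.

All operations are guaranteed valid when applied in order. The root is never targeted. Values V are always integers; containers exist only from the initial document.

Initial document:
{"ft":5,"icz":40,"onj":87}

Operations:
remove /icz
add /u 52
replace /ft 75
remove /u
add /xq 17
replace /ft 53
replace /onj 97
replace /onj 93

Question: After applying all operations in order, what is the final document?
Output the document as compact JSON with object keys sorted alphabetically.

Answer: {"ft":53,"onj":93,"xq":17}

Derivation:
After op 1 (remove /icz): {"ft":5,"onj":87}
After op 2 (add /u 52): {"ft":5,"onj":87,"u":52}
After op 3 (replace /ft 75): {"ft":75,"onj":87,"u":52}
After op 4 (remove /u): {"ft":75,"onj":87}
After op 5 (add /xq 17): {"ft":75,"onj":87,"xq":17}
After op 6 (replace /ft 53): {"ft":53,"onj":87,"xq":17}
After op 7 (replace /onj 97): {"ft":53,"onj":97,"xq":17}
After op 8 (replace /onj 93): {"ft":53,"onj":93,"xq":17}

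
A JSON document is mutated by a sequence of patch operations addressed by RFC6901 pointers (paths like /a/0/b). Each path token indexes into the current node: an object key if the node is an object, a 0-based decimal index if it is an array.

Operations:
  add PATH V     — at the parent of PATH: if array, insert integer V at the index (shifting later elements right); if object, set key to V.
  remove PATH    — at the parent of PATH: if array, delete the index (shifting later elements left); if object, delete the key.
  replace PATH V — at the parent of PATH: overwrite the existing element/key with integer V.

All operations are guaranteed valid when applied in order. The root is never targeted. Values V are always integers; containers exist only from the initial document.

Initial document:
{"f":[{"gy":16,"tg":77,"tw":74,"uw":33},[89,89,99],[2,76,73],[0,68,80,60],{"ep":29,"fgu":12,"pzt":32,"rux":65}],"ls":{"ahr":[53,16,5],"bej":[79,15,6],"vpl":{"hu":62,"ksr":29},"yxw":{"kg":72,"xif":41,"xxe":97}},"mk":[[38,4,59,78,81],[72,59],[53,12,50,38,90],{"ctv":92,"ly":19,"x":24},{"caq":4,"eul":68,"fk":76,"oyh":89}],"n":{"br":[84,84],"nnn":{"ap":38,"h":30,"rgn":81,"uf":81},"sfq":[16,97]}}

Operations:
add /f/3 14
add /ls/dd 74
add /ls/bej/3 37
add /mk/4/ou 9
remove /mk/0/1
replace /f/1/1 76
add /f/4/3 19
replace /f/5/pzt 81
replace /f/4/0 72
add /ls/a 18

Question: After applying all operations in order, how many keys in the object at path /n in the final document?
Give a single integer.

After op 1 (add /f/3 14): {"f":[{"gy":16,"tg":77,"tw":74,"uw":33},[89,89,99],[2,76,73],14,[0,68,80,60],{"ep":29,"fgu":12,"pzt":32,"rux":65}],"ls":{"ahr":[53,16,5],"bej":[79,15,6],"vpl":{"hu":62,"ksr":29},"yxw":{"kg":72,"xif":41,"xxe":97}},"mk":[[38,4,59,78,81],[72,59],[53,12,50,38,90],{"ctv":92,"ly":19,"x":24},{"caq":4,"eul":68,"fk":76,"oyh":89}],"n":{"br":[84,84],"nnn":{"ap":38,"h":30,"rgn":81,"uf":81},"sfq":[16,97]}}
After op 2 (add /ls/dd 74): {"f":[{"gy":16,"tg":77,"tw":74,"uw":33},[89,89,99],[2,76,73],14,[0,68,80,60],{"ep":29,"fgu":12,"pzt":32,"rux":65}],"ls":{"ahr":[53,16,5],"bej":[79,15,6],"dd":74,"vpl":{"hu":62,"ksr":29},"yxw":{"kg":72,"xif":41,"xxe":97}},"mk":[[38,4,59,78,81],[72,59],[53,12,50,38,90],{"ctv":92,"ly":19,"x":24},{"caq":4,"eul":68,"fk":76,"oyh":89}],"n":{"br":[84,84],"nnn":{"ap":38,"h":30,"rgn":81,"uf":81},"sfq":[16,97]}}
After op 3 (add /ls/bej/3 37): {"f":[{"gy":16,"tg":77,"tw":74,"uw":33},[89,89,99],[2,76,73],14,[0,68,80,60],{"ep":29,"fgu":12,"pzt":32,"rux":65}],"ls":{"ahr":[53,16,5],"bej":[79,15,6,37],"dd":74,"vpl":{"hu":62,"ksr":29},"yxw":{"kg":72,"xif":41,"xxe":97}},"mk":[[38,4,59,78,81],[72,59],[53,12,50,38,90],{"ctv":92,"ly":19,"x":24},{"caq":4,"eul":68,"fk":76,"oyh":89}],"n":{"br":[84,84],"nnn":{"ap":38,"h":30,"rgn":81,"uf":81},"sfq":[16,97]}}
After op 4 (add /mk/4/ou 9): {"f":[{"gy":16,"tg":77,"tw":74,"uw":33},[89,89,99],[2,76,73],14,[0,68,80,60],{"ep":29,"fgu":12,"pzt":32,"rux":65}],"ls":{"ahr":[53,16,5],"bej":[79,15,6,37],"dd":74,"vpl":{"hu":62,"ksr":29},"yxw":{"kg":72,"xif":41,"xxe":97}},"mk":[[38,4,59,78,81],[72,59],[53,12,50,38,90],{"ctv":92,"ly":19,"x":24},{"caq":4,"eul":68,"fk":76,"ou":9,"oyh":89}],"n":{"br":[84,84],"nnn":{"ap":38,"h":30,"rgn":81,"uf":81},"sfq":[16,97]}}
After op 5 (remove /mk/0/1): {"f":[{"gy":16,"tg":77,"tw":74,"uw":33},[89,89,99],[2,76,73],14,[0,68,80,60],{"ep":29,"fgu":12,"pzt":32,"rux":65}],"ls":{"ahr":[53,16,5],"bej":[79,15,6,37],"dd":74,"vpl":{"hu":62,"ksr":29},"yxw":{"kg":72,"xif":41,"xxe":97}},"mk":[[38,59,78,81],[72,59],[53,12,50,38,90],{"ctv":92,"ly":19,"x":24},{"caq":4,"eul":68,"fk":76,"ou":9,"oyh":89}],"n":{"br":[84,84],"nnn":{"ap":38,"h":30,"rgn":81,"uf":81},"sfq":[16,97]}}
After op 6 (replace /f/1/1 76): {"f":[{"gy":16,"tg":77,"tw":74,"uw":33},[89,76,99],[2,76,73],14,[0,68,80,60],{"ep":29,"fgu":12,"pzt":32,"rux":65}],"ls":{"ahr":[53,16,5],"bej":[79,15,6,37],"dd":74,"vpl":{"hu":62,"ksr":29},"yxw":{"kg":72,"xif":41,"xxe":97}},"mk":[[38,59,78,81],[72,59],[53,12,50,38,90],{"ctv":92,"ly":19,"x":24},{"caq":4,"eul":68,"fk":76,"ou":9,"oyh":89}],"n":{"br":[84,84],"nnn":{"ap":38,"h":30,"rgn":81,"uf":81},"sfq":[16,97]}}
After op 7 (add /f/4/3 19): {"f":[{"gy":16,"tg":77,"tw":74,"uw":33},[89,76,99],[2,76,73],14,[0,68,80,19,60],{"ep":29,"fgu":12,"pzt":32,"rux":65}],"ls":{"ahr":[53,16,5],"bej":[79,15,6,37],"dd":74,"vpl":{"hu":62,"ksr":29},"yxw":{"kg":72,"xif":41,"xxe":97}},"mk":[[38,59,78,81],[72,59],[53,12,50,38,90],{"ctv":92,"ly":19,"x":24},{"caq":4,"eul":68,"fk":76,"ou":9,"oyh":89}],"n":{"br":[84,84],"nnn":{"ap":38,"h":30,"rgn":81,"uf":81},"sfq":[16,97]}}
After op 8 (replace /f/5/pzt 81): {"f":[{"gy":16,"tg":77,"tw":74,"uw":33},[89,76,99],[2,76,73],14,[0,68,80,19,60],{"ep":29,"fgu":12,"pzt":81,"rux":65}],"ls":{"ahr":[53,16,5],"bej":[79,15,6,37],"dd":74,"vpl":{"hu":62,"ksr":29},"yxw":{"kg":72,"xif":41,"xxe":97}},"mk":[[38,59,78,81],[72,59],[53,12,50,38,90],{"ctv":92,"ly":19,"x":24},{"caq":4,"eul":68,"fk":76,"ou":9,"oyh":89}],"n":{"br":[84,84],"nnn":{"ap":38,"h":30,"rgn":81,"uf":81},"sfq":[16,97]}}
After op 9 (replace /f/4/0 72): {"f":[{"gy":16,"tg":77,"tw":74,"uw":33},[89,76,99],[2,76,73],14,[72,68,80,19,60],{"ep":29,"fgu":12,"pzt":81,"rux":65}],"ls":{"ahr":[53,16,5],"bej":[79,15,6,37],"dd":74,"vpl":{"hu":62,"ksr":29},"yxw":{"kg":72,"xif":41,"xxe":97}},"mk":[[38,59,78,81],[72,59],[53,12,50,38,90],{"ctv":92,"ly":19,"x":24},{"caq":4,"eul":68,"fk":76,"ou":9,"oyh":89}],"n":{"br":[84,84],"nnn":{"ap":38,"h":30,"rgn":81,"uf":81},"sfq":[16,97]}}
After op 10 (add /ls/a 18): {"f":[{"gy":16,"tg":77,"tw":74,"uw":33},[89,76,99],[2,76,73],14,[72,68,80,19,60],{"ep":29,"fgu":12,"pzt":81,"rux":65}],"ls":{"a":18,"ahr":[53,16,5],"bej":[79,15,6,37],"dd":74,"vpl":{"hu":62,"ksr":29},"yxw":{"kg":72,"xif":41,"xxe":97}},"mk":[[38,59,78,81],[72,59],[53,12,50,38,90],{"ctv":92,"ly":19,"x":24},{"caq":4,"eul":68,"fk":76,"ou":9,"oyh":89}],"n":{"br":[84,84],"nnn":{"ap":38,"h":30,"rgn":81,"uf":81},"sfq":[16,97]}}
Size at path /n: 3

Answer: 3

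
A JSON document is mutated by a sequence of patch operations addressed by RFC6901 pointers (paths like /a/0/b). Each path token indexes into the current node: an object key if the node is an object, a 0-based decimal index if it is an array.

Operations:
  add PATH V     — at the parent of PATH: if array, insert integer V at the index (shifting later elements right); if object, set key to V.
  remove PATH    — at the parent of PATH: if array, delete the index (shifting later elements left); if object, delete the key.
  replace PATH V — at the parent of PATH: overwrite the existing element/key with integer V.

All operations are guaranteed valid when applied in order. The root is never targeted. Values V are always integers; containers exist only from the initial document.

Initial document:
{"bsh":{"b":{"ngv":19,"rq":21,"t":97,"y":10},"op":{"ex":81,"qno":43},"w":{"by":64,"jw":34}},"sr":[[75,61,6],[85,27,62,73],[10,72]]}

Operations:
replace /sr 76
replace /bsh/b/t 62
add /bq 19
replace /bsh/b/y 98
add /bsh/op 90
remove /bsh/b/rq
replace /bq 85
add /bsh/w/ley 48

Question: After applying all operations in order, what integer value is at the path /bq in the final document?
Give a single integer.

Answer: 85

Derivation:
After op 1 (replace /sr 76): {"bsh":{"b":{"ngv":19,"rq":21,"t":97,"y":10},"op":{"ex":81,"qno":43},"w":{"by":64,"jw":34}},"sr":76}
After op 2 (replace /bsh/b/t 62): {"bsh":{"b":{"ngv":19,"rq":21,"t":62,"y":10},"op":{"ex":81,"qno":43},"w":{"by":64,"jw":34}},"sr":76}
After op 3 (add /bq 19): {"bq":19,"bsh":{"b":{"ngv":19,"rq":21,"t":62,"y":10},"op":{"ex":81,"qno":43},"w":{"by":64,"jw":34}},"sr":76}
After op 4 (replace /bsh/b/y 98): {"bq":19,"bsh":{"b":{"ngv":19,"rq":21,"t":62,"y":98},"op":{"ex":81,"qno":43},"w":{"by":64,"jw":34}},"sr":76}
After op 5 (add /bsh/op 90): {"bq":19,"bsh":{"b":{"ngv":19,"rq":21,"t":62,"y":98},"op":90,"w":{"by":64,"jw":34}},"sr":76}
After op 6 (remove /bsh/b/rq): {"bq":19,"bsh":{"b":{"ngv":19,"t":62,"y":98},"op":90,"w":{"by":64,"jw":34}},"sr":76}
After op 7 (replace /bq 85): {"bq":85,"bsh":{"b":{"ngv":19,"t":62,"y":98},"op":90,"w":{"by":64,"jw":34}},"sr":76}
After op 8 (add /bsh/w/ley 48): {"bq":85,"bsh":{"b":{"ngv":19,"t":62,"y":98},"op":90,"w":{"by":64,"jw":34,"ley":48}},"sr":76}
Value at /bq: 85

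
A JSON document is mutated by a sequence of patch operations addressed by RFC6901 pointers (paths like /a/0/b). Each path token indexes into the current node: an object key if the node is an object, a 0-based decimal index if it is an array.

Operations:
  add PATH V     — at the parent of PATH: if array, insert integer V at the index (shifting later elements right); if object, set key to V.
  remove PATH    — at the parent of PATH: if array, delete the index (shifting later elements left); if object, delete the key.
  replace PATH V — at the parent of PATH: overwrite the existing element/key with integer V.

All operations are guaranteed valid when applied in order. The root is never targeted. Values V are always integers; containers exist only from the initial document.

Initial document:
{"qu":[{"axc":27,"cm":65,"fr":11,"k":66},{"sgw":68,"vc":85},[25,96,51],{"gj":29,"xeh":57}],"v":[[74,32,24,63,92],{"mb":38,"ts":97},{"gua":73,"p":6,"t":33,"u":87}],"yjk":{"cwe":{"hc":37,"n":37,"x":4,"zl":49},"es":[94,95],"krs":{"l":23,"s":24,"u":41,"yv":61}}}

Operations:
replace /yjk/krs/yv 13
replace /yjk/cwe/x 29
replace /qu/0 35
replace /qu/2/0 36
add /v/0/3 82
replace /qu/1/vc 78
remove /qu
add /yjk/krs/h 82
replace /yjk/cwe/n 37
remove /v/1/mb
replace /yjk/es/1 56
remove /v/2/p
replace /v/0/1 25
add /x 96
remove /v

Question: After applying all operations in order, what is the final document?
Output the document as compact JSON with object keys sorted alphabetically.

Answer: {"x":96,"yjk":{"cwe":{"hc":37,"n":37,"x":29,"zl":49},"es":[94,56],"krs":{"h":82,"l":23,"s":24,"u":41,"yv":13}}}

Derivation:
After op 1 (replace /yjk/krs/yv 13): {"qu":[{"axc":27,"cm":65,"fr":11,"k":66},{"sgw":68,"vc":85},[25,96,51],{"gj":29,"xeh":57}],"v":[[74,32,24,63,92],{"mb":38,"ts":97},{"gua":73,"p":6,"t":33,"u":87}],"yjk":{"cwe":{"hc":37,"n":37,"x":4,"zl":49},"es":[94,95],"krs":{"l":23,"s":24,"u":41,"yv":13}}}
After op 2 (replace /yjk/cwe/x 29): {"qu":[{"axc":27,"cm":65,"fr":11,"k":66},{"sgw":68,"vc":85},[25,96,51],{"gj":29,"xeh":57}],"v":[[74,32,24,63,92],{"mb":38,"ts":97},{"gua":73,"p":6,"t":33,"u":87}],"yjk":{"cwe":{"hc":37,"n":37,"x":29,"zl":49},"es":[94,95],"krs":{"l":23,"s":24,"u":41,"yv":13}}}
After op 3 (replace /qu/0 35): {"qu":[35,{"sgw":68,"vc":85},[25,96,51],{"gj":29,"xeh":57}],"v":[[74,32,24,63,92],{"mb":38,"ts":97},{"gua":73,"p":6,"t":33,"u":87}],"yjk":{"cwe":{"hc":37,"n":37,"x":29,"zl":49},"es":[94,95],"krs":{"l":23,"s":24,"u":41,"yv":13}}}
After op 4 (replace /qu/2/0 36): {"qu":[35,{"sgw":68,"vc":85},[36,96,51],{"gj":29,"xeh":57}],"v":[[74,32,24,63,92],{"mb":38,"ts":97},{"gua":73,"p":6,"t":33,"u":87}],"yjk":{"cwe":{"hc":37,"n":37,"x":29,"zl":49},"es":[94,95],"krs":{"l":23,"s":24,"u":41,"yv":13}}}
After op 5 (add /v/0/3 82): {"qu":[35,{"sgw":68,"vc":85},[36,96,51],{"gj":29,"xeh":57}],"v":[[74,32,24,82,63,92],{"mb":38,"ts":97},{"gua":73,"p":6,"t":33,"u":87}],"yjk":{"cwe":{"hc":37,"n":37,"x":29,"zl":49},"es":[94,95],"krs":{"l":23,"s":24,"u":41,"yv":13}}}
After op 6 (replace /qu/1/vc 78): {"qu":[35,{"sgw":68,"vc":78},[36,96,51],{"gj":29,"xeh":57}],"v":[[74,32,24,82,63,92],{"mb":38,"ts":97},{"gua":73,"p":6,"t":33,"u":87}],"yjk":{"cwe":{"hc":37,"n":37,"x":29,"zl":49},"es":[94,95],"krs":{"l":23,"s":24,"u":41,"yv":13}}}
After op 7 (remove /qu): {"v":[[74,32,24,82,63,92],{"mb":38,"ts":97},{"gua":73,"p":6,"t":33,"u":87}],"yjk":{"cwe":{"hc":37,"n":37,"x":29,"zl":49},"es":[94,95],"krs":{"l":23,"s":24,"u":41,"yv":13}}}
After op 8 (add /yjk/krs/h 82): {"v":[[74,32,24,82,63,92],{"mb":38,"ts":97},{"gua":73,"p":6,"t":33,"u":87}],"yjk":{"cwe":{"hc":37,"n":37,"x":29,"zl":49},"es":[94,95],"krs":{"h":82,"l":23,"s":24,"u":41,"yv":13}}}
After op 9 (replace /yjk/cwe/n 37): {"v":[[74,32,24,82,63,92],{"mb":38,"ts":97},{"gua":73,"p":6,"t":33,"u":87}],"yjk":{"cwe":{"hc":37,"n":37,"x":29,"zl":49},"es":[94,95],"krs":{"h":82,"l":23,"s":24,"u":41,"yv":13}}}
After op 10 (remove /v/1/mb): {"v":[[74,32,24,82,63,92],{"ts":97},{"gua":73,"p":6,"t":33,"u":87}],"yjk":{"cwe":{"hc":37,"n":37,"x":29,"zl":49},"es":[94,95],"krs":{"h":82,"l":23,"s":24,"u":41,"yv":13}}}
After op 11 (replace /yjk/es/1 56): {"v":[[74,32,24,82,63,92],{"ts":97},{"gua":73,"p":6,"t":33,"u":87}],"yjk":{"cwe":{"hc":37,"n":37,"x":29,"zl":49},"es":[94,56],"krs":{"h":82,"l":23,"s":24,"u":41,"yv":13}}}
After op 12 (remove /v/2/p): {"v":[[74,32,24,82,63,92],{"ts":97},{"gua":73,"t":33,"u":87}],"yjk":{"cwe":{"hc":37,"n":37,"x":29,"zl":49},"es":[94,56],"krs":{"h":82,"l":23,"s":24,"u":41,"yv":13}}}
After op 13 (replace /v/0/1 25): {"v":[[74,25,24,82,63,92],{"ts":97},{"gua":73,"t":33,"u":87}],"yjk":{"cwe":{"hc":37,"n":37,"x":29,"zl":49},"es":[94,56],"krs":{"h":82,"l":23,"s":24,"u":41,"yv":13}}}
After op 14 (add /x 96): {"v":[[74,25,24,82,63,92],{"ts":97},{"gua":73,"t":33,"u":87}],"x":96,"yjk":{"cwe":{"hc":37,"n":37,"x":29,"zl":49},"es":[94,56],"krs":{"h":82,"l":23,"s":24,"u":41,"yv":13}}}
After op 15 (remove /v): {"x":96,"yjk":{"cwe":{"hc":37,"n":37,"x":29,"zl":49},"es":[94,56],"krs":{"h":82,"l":23,"s":24,"u":41,"yv":13}}}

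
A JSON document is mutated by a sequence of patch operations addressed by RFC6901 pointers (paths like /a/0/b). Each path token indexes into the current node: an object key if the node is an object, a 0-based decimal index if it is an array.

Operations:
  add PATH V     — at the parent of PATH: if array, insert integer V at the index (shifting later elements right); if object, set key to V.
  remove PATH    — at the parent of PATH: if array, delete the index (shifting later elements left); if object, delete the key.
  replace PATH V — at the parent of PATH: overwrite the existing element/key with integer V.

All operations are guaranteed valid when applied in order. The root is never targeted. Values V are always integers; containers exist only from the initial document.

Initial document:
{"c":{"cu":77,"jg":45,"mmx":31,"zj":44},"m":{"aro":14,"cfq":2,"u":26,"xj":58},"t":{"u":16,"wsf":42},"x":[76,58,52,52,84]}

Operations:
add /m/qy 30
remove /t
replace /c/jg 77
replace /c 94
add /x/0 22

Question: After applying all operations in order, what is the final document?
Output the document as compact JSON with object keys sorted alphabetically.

Answer: {"c":94,"m":{"aro":14,"cfq":2,"qy":30,"u":26,"xj":58},"x":[22,76,58,52,52,84]}

Derivation:
After op 1 (add /m/qy 30): {"c":{"cu":77,"jg":45,"mmx":31,"zj":44},"m":{"aro":14,"cfq":2,"qy":30,"u":26,"xj":58},"t":{"u":16,"wsf":42},"x":[76,58,52,52,84]}
After op 2 (remove /t): {"c":{"cu":77,"jg":45,"mmx":31,"zj":44},"m":{"aro":14,"cfq":2,"qy":30,"u":26,"xj":58},"x":[76,58,52,52,84]}
After op 3 (replace /c/jg 77): {"c":{"cu":77,"jg":77,"mmx":31,"zj":44},"m":{"aro":14,"cfq":2,"qy":30,"u":26,"xj":58},"x":[76,58,52,52,84]}
After op 4 (replace /c 94): {"c":94,"m":{"aro":14,"cfq":2,"qy":30,"u":26,"xj":58},"x":[76,58,52,52,84]}
After op 5 (add /x/0 22): {"c":94,"m":{"aro":14,"cfq":2,"qy":30,"u":26,"xj":58},"x":[22,76,58,52,52,84]}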